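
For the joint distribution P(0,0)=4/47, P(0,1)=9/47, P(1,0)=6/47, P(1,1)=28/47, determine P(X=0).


P(X=0) = P(0,0)+P(0,1) = 4/47 + 9/47 = 13/47

13/47


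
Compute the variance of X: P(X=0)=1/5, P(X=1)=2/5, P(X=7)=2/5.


E[X] = 16/5, E[X^2] = 20
Var(X) = E[X^2] - (E[X])^2 = 20 - (16/5)^2 = 244/25

244/25


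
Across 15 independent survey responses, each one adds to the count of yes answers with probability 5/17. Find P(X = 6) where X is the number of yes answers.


P(X=6) = C(15,6) * p^6 * (1-p)^9
= 5005 * 15625/24137569 * 5159780352/118587876497
= 403510947840000000/2862423051509815793

403510947840000000/2862423051509815793


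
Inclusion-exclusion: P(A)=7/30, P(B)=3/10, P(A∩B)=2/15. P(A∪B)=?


P(A∪B) = P(A) + P(B) - P(A∩B)
= 7/30 + 3/10 - 2/15 = 2/5

2/5


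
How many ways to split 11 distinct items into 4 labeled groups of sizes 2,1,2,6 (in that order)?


11! = 39916800
Denominator: 2!=2 * 1!=1 * 2!=2 * 6!=720
Coefficient = 39916800 / 2880 = 13860

13860


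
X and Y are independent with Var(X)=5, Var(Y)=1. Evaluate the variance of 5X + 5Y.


Independence => Cov(X,Y)=0
Var(5X + 5Y) = 5^2*Var(X) + 5^2*Var(Y)
= 25*5 + 25*1 = 150

150


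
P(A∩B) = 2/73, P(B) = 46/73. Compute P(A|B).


P(A|B) = P(A∩B)/P(B) = (2/73)/(46/73) = 2/46 = 1/23

1/23


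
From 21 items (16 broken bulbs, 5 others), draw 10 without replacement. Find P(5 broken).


P(X=5) = C(16,5)*C(5,5) / C(21,10)
= 4368*1 / 352716
= 4368/352716 = 4/323

4/323


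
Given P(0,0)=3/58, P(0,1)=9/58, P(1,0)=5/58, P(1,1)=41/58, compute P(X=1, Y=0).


Read from table: P(X=1, Y=0) = 5/58

5/58


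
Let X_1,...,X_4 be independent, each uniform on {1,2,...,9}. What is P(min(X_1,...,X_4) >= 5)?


P(min >= 5) = P(all X_i >= 5) = (P(X_1 >= 5))^4
= (5/9)^4 = 625/6561

625/6561


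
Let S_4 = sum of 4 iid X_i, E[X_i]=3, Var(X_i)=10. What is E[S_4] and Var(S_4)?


E[S_n] = n*mu = 4*3 = 12
Var(S_n) = n*sigma^2 = 4*10 = 40

E[S_4]=12, Var(S_4)=40


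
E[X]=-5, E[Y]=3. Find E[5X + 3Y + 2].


E[5X + 3Y + 2] = 5*E[X] + 3*E[Y] + 2
= (5)*(-5) + (3)*(3) + (2)
= -25 + 9 + 2 = -14

-14


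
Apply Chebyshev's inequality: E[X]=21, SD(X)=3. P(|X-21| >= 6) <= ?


k = 6/3 = 2
Chebyshev: P(|X-mu| >= k*sigma) <= 1/k^2 = 1/2^2 = 1/4

1/4


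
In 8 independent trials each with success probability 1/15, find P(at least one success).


P(at least one) = 1 - P(none)
P(none) = (1 - 1/15)^8 = (14/15)^8 = 1475789056/2562890625
P(at least one) = 1 - 1475789056/2562890625 = 1087101569/2562890625

1087101569/2562890625


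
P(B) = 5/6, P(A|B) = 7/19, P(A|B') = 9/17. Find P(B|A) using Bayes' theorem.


P(A) = P(A|B)P(B) + P(A|B')P(B') = 7/19*5/6 + 9/17*1/6 = 383/969
P(B|A) = P(A|B)P(B)/P(A) = (35/114)/(383/969) = 595/766

595/766


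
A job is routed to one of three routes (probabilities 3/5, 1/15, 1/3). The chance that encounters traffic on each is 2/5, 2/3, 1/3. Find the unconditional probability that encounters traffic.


P(A) = P(A|B1)P(B1) + P(A|B2)P(B2) + P(A|B3)P(B3)
= 2/5*3/5 + 2/3*1/15 + 1/3*1/3
= 6/25 + 2/45 + 1/9 = 89/225

89/225


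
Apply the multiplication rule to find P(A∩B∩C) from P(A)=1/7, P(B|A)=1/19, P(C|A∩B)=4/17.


P(A∩B∩C) = P(A) * P(B|A) * P(C|A∩B)
= 1/7 * 1/19 * 4/17
= 1/133 * 4/17 = 4/2261

4/2261


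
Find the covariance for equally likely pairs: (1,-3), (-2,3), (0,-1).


E[X]=-1/3, E[Y]=-1/3, E[XY]=-3
Cov(X,Y) = E[XY] - E[X]E[Y] = -3 + 1/3*-1/3 = -28/9

-28/9


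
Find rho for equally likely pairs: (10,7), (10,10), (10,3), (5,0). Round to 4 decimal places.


Cov(X,Y) = 6.2500, Var(X) = 4.6875, Var(Y) = 14.5000
rho = Cov/(sqrt(VarX)*sqrt(VarY)) = 0.7581

0.7581


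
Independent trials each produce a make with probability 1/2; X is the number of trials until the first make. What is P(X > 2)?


P(X > 2) = P(first 2 trials all fail) = (1-p)^2 = (1/2)^2 = 1/4

1/4


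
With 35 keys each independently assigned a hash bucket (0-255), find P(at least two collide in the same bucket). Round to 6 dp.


P(all different) = prod((256-i)/256 for i=0..34) = 0.087485
P(at least one match) = 1 - 0.087485 = 0.912515

0.912515


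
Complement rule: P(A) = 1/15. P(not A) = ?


P(A') = 1 - P(A) = 1 - 1/15 = 14/15

14/15


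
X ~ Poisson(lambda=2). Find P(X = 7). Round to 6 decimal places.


P(X=7) = e^(-2) * 2^7 / 7!
≈ 0.1353352832 * 128 / 5040
≈ 0.003437

0.003437


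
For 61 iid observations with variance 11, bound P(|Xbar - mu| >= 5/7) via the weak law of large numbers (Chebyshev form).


Var(Xbar) = Var(X)/n = 11/61
Chebyshev: P(|Xbar-mu| >= 5/7) <= Var(Xbar)/(5/7)^2 = (11/61)/(25/49) = 539/1525

539/1525


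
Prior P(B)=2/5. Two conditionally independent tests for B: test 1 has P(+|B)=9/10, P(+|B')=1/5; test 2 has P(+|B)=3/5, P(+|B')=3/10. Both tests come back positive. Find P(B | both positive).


After test 1: P(+) = 9/10*2/5 + 1/5*3/5 = 12/25
P(B|+) = (9/25)/(12/25) = 3/4
After test 2 (use post1 as new prior): P(+) = 3/5*3/4 + 3/10*1/4 = 21/40
P(B|+,+) = (9/20)/(21/40) = 6/7

6/7


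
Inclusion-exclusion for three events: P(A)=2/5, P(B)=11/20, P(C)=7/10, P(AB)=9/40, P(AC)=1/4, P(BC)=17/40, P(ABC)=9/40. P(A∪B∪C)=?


P(A∪B∪C) = P(A)+P(B)+P(C) - P(AB)-P(AC)-P(BC) + P(ABC)
= 2/5+11/20+7/10 - 9/40-1/4-17/40 + 9/40
= 39/40

39/40


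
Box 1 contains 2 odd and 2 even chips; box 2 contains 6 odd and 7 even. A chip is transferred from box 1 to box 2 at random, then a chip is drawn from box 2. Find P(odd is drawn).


P(transfer odd) = 2/4 = 1/2; P(transfer even) = 1/2
If odd transferred: Urn II has 7 odd of 14, so P(odd|odd moved) = 1/2
If even transferred: Urn II has 6 odd of 14, so P(odd|even moved) = 3/7
By total probability: P(odd) = 1/2*1/2 + 1/2*3/7 = 13/28

13/28


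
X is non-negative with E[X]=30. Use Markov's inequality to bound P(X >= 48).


Markov: P(X >= a) <= E[X]/a
P(X >= 48) <= 30/48 = 5/8

5/8


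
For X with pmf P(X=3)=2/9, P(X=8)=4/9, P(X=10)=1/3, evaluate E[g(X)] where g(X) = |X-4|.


E[|X-4|] = sum(g(x)*P(x))
= 1*2/9 + 4*4/9 + 6*1/3
= 4

4


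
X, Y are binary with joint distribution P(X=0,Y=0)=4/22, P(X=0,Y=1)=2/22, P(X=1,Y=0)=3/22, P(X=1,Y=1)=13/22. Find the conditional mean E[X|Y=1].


P(Y=1) = 15/22
E[X|Y=1] = (0*2 + 1*13)/15 = 13/15

13/15


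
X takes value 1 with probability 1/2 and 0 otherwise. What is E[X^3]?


For Bernoulli: X in {0,1}
E[X^3] = 0^3*(1-1/2) + 1^3*1/2 = 1/2

1/2


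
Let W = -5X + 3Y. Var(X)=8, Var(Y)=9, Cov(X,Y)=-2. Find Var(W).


Var(-5X + 3Y) = (-5)^2*Var(X) + 3^2*Var(Y) + 2*(-5)*3*Cov(X,Y)
= 25*8 + 9*9 - 30*(-2)
= 200 + 81 + 60 = 341

341


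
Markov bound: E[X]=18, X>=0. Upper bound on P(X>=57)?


Markov: P(X >= a) <= E[X]/a
P(X >= 57) <= 18/57 = 6/19

6/19


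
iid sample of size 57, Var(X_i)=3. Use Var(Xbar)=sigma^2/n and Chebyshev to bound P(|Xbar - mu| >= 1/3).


Var(Xbar) = Var(X)/n = 3/57
Chebyshev: P(|Xbar-mu| >= 1/3) <= Var(Xbar)/(1/3)^2 = (1/19)/(1/9) = 9/19

9/19


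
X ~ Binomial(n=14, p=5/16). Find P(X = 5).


P(X=5) = C(14,5) * p^5 * (1-p)^9
= 2002 * 3125/1048576 * 2357947691/68719476736
= 7375955120909375/36028797018963968

7375955120909375/36028797018963968


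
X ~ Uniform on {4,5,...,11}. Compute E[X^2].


E[X^2] = (1/8) * sum(x^2 for x=4..11)
= 492/8 = 123/2

123/2


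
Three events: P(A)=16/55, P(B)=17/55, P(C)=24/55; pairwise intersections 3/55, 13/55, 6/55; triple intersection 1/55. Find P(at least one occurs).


P(A∪B∪C) = P(A)+P(B)+P(C) - P(AB)-P(AC)-P(BC) + P(ABC)
= 16/55+17/55+24/55 - 3/55-13/55-6/55 + 1/55
= 36/55

36/55


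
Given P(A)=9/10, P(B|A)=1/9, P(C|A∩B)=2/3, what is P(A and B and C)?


P(A∩B∩C) = P(A) * P(B|A) * P(C|A∩B)
= 9/10 * 1/9 * 2/3
= 1/10 * 2/3 = 1/15

1/15


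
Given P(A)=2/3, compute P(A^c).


P(A') = 1 - P(A) = 1 - 2/3 = 1/3

1/3


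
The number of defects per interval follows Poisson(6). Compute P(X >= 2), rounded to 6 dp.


P(X>=2) = 1 - P(X<=1) = 1 - (e^(-6)*6^0/0! + e^(-6)*6^1/1!)
≈ 1 - (0.0024787522 + 0.0148725131)
= 1 - 0.0173512653 = 0.9826487347
≈ 0.982649

0.982649


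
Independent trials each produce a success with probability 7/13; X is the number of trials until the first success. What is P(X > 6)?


P(X > 6) = P(first 6 trials all fail) = (1-p)^6 = (6/13)^6 = 46656/4826809

46656/4826809


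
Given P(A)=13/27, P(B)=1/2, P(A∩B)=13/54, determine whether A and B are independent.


P(A)*P(B) = 13/27*1/2 = 13/54
P(A∩B) = 13/54, which equals P(A)P(B), so independent

Yes, A and B are independent


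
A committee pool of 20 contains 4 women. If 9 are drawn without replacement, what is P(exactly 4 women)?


P(X=4) = C(4,4)*C(16,5) / C(20,9)
= 1*4368 / 167960
= 4368/167960 = 42/1615

42/1615


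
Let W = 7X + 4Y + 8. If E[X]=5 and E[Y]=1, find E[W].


E[7X + 4Y + 8] = 7*E[X] + 4*E[Y] + 8
= (7)*(5) + (4)*(1) + (8)
= 35 + 4 + 8 = 47

47


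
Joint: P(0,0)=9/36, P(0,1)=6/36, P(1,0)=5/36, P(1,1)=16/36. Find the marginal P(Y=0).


P(Y=0) = P(0,0)+P(1,0) = 9/36 + 5/36 = 14/36 = 7/18

7/18


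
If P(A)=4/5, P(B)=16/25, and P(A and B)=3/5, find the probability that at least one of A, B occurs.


P(A∪B) = P(A) + P(B) - P(A∩B)
= 4/5 + 16/25 - 3/5 = 21/25

21/25


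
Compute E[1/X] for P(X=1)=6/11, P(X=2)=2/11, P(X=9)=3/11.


E[1/X] = sum(g(x)*P(x))
= 1*6/11 + 1/2*2/11 + 1/9*3/11
= 2/3

2/3


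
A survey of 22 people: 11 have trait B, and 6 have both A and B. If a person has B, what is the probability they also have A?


P(A|B) = P(A∩B)/P(B) = (6/22)/(11/22) = 6/11

6/11


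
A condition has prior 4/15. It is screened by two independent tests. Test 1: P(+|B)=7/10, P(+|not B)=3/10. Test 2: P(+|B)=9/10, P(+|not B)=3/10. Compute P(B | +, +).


After test 1: P(+) = 7/10*4/15 + 3/10*11/15 = 61/150
P(B|+) = (14/75)/(61/150) = 28/61
After test 2 (use post1 as new prior): P(+) = 9/10*28/61 + 3/10*33/61 = 351/610
P(B|+,+) = (126/305)/(351/610) = 28/39

28/39


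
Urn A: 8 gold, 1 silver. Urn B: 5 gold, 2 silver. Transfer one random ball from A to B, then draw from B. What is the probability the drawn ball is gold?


P(transfer gold) = 8/9; P(transfer silver) = 1/9
If gold transferred: Urn II has 6 gold of 8, so P(gold|gold moved) = 3/4
If silver transferred: Urn II has 5 gold of 8, so P(gold|silver moved) = 5/8
By total probability: P(gold) = 8/9*3/4 + 1/9*5/8 = 53/72

53/72


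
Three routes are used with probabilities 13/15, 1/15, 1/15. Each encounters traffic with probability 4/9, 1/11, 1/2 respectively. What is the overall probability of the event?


P(A) = P(A|B1)P(B1) + P(A|B2)P(B2) + P(A|B3)P(B3)
= 4/9*13/15 + 1/11*1/15 + 1/2*1/15
= 52/135 + 1/165 + 1/30 = 1261/2970

1261/2970


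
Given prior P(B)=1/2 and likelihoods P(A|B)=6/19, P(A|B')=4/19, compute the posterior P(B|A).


P(A) = P(A|B)P(B) + P(A|B')P(B') = 6/19*1/2 + 4/19*1/2 = 5/19
P(B|A) = P(A|B)P(B)/P(A) = (3/19)/(5/19) = 3/5

3/5


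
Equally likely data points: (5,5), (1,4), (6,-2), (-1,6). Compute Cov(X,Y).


E[X]=11/4, E[Y]=13/4, E[XY]=11/4
Cov(X,Y) = E[XY] - E[X]E[Y] = 11/4 - 11/4*13/4 = -99/16

-99/16


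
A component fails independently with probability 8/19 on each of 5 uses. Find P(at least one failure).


P(at least one) = 1 - P(none)
P(none) = (1 - 8/19)^5 = (11/19)^5 = 161051/2476099
P(at least one) = 1 - 161051/2476099 = 2315048/2476099

2315048/2476099


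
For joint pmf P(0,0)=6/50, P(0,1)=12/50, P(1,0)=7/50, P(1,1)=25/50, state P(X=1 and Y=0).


Read from table: P(X=1, Y=0) = 7/50

7/50


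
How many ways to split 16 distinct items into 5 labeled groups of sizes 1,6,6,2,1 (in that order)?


16! = 20922789888000
Denominator: 1!=1 * 6!=720 * 6!=720 * 2!=2 * 1!=1
Coefficient = 20922789888000 / 1036800 = 20180160

20180160


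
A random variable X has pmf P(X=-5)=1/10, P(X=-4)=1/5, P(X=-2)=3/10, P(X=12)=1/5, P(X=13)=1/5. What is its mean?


E[X] = sum(x * P(x))
= -5*1/10 - 4*1/5 - 2*3/10 + 12*1/5 + 13*1/5
= 31/10

31/10


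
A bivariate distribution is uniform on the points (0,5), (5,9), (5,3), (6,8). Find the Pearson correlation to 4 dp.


Cov(X,Y) = 2.0000, Var(X) = 5.5000, Var(Y) = 5.6875
rho = Cov/(sqrt(VarX)*sqrt(VarY)) = 0.3576

0.3576


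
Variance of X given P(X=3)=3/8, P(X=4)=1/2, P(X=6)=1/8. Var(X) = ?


E[X] = 31/8, E[X^2] = 127/8
Var(X) = E[X^2] - (E[X])^2 = 127/8 - (31/8)^2 = 55/64

55/64


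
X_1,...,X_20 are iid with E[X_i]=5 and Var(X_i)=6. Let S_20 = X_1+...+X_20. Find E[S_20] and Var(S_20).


E[S_n] = n*mu = 20*5 = 100
Var(S_n) = n*sigma^2 = 20*6 = 120

E[S_20]=100, Var(S_20)=120


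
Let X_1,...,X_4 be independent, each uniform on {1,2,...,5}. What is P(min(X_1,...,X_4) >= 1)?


P(min >= 1) = P(all X_i >= 1) = (P(X_1 >= 1))^4
= (5/5)^4 = 1^4 = 1

1


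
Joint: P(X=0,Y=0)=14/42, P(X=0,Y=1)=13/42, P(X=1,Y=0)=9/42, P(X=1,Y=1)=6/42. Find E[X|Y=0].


P(Y=0) = 23/42
E[X|Y=0] = (0*14 + 1*9)/23 = 9/23

9/23


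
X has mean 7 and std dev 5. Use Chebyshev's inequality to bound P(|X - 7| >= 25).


k = 25/5 = 5
Chebyshev: P(|X-mu| >= k*sigma) <= 1/k^2 = 1/5^2 = 1/25

1/25


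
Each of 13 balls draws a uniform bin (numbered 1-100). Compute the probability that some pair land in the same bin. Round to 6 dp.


P(all different) = prod((100-i)/100 for i=0..12) = 0.442775
P(at least one match) = 1 - 0.442775 = 0.557225

0.557225


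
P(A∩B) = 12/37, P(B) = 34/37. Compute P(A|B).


P(A|B) = P(A∩B)/P(B) = (12/37)/(34/37) = 12/34 = 6/17

6/17


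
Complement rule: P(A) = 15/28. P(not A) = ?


P(A') = 1 - P(A) = 1 - 15/28 = 13/28

13/28


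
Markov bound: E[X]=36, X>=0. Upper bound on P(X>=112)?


Markov: P(X >= a) <= E[X]/a
P(X >= 112) <= 36/112 = 9/28

9/28


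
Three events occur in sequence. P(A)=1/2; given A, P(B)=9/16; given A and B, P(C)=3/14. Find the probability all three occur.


P(A∩B∩C) = P(A) * P(B|A) * P(C|A∩B)
= 1/2 * 9/16 * 3/14
= 9/32 * 3/14 = 27/448

27/448


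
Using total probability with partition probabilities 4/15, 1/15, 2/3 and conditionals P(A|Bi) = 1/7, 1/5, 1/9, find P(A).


P(A) = P(A|B1)P(B1) + P(A|B2)P(B2) + P(A|B3)P(B3)
= 1/7*4/15 + 1/5*1/15 + 1/9*2/3
= 4/105 + 1/75 + 2/27 = 593/4725

593/4725


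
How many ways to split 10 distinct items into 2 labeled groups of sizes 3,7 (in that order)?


10! = 3628800
Denominator: 3!=6 * 7!=5040
Coefficient = 3628800 / 30240 = 120

120


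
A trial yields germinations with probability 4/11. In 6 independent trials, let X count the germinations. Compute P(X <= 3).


P(X<=3) = P(X=0) + P(X=1) + P(X=2) + P(X=3)
= 117649/1771561 + 403368/1771561 + 576240/1771561 + 439040/1771561
= 1536297/1771561

1536297/1771561


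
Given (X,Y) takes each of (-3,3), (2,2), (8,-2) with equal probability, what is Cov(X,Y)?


E[X]=7/3, E[Y]=1, E[XY]=-7
Cov(X,Y) = E[XY] - E[X]E[Y] = -7 - 7/3*1 = -28/3

-28/3


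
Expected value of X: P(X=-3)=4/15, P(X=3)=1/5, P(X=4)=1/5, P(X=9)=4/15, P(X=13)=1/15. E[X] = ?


E[X] = sum(x * P(x))
= -3*4/15 + 3*1/5 + 4*1/5 + 9*4/15 + 13*1/15
= 58/15

58/15


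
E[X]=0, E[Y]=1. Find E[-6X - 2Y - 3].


E[-6X - 2Y - 3] = -6*E[X] - 2*E[Y] - 3
= (-6)*(0) + (-2)*(1) + (-3)
= 0 - 2 - 3 = -5

-5


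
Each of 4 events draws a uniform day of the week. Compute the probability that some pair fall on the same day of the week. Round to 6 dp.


P(all different) = prod((7-i)/7 for i=0..3) = 0.349854
P(at least one match) = 1 - 0.349854 = 0.650146

0.650146


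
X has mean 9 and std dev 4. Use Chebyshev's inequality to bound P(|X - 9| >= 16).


k = 16/4 = 4
Chebyshev: P(|X-mu| >= k*sigma) <= 1/k^2 = 1/4^2 = 1/16

1/16


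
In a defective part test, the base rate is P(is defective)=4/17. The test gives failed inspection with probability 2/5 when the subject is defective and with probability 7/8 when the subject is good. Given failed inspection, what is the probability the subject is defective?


P(A) = P(A|B)P(B) + P(A|B')P(B') = 2/5*4/17 + 7/8*13/17 = 519/680
P(B|A) = P(A|B)P(B)/P(A) = (8/85)/(519/680) = 64/519

64/519


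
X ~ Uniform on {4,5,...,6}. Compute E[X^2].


E[X^2] = (1/3) * sum(x^2 for x=4..6)
= 77/3

77/3


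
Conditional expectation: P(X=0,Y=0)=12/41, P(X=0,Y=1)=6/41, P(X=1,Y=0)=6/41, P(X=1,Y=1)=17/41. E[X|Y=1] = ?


P(Y=1) = 23/41
E[X|Y=1] = (0*6 + 1*17)/23 = 17/23

17/23


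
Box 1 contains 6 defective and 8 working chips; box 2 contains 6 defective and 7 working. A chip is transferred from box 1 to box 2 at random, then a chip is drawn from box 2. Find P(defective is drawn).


P(transfer defective) = 6/14 = 3/7; P(transfer working) = 4/7
If defective transferred: Urn II has 7 defective of 14, so P(defective|defective moved) = 1/2
If working transferred: Urn II has 6 defective of 14, so P(defective|working moved) = 3/7
By total probability: P(defective) = 3/7*1/2 + 4/7*3/7 = 45/98

45/98


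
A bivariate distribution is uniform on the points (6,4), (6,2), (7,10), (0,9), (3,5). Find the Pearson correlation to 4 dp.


Cov(X,Y) = -2.2000, Var(X) = 6.6400, Var(Y) = 9.2000
rho = Cov/(sqrt(VarX)*sqrt(VarY)) = -0.2815

-0.2815


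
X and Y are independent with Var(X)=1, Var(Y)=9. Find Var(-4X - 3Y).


Independence => Cov(X,Y)=0
Var(-4X - 3Y) = (-4)^2*Var(X) + (-3)^2*Var(Y)
= 16*1 + 9*9 = 97

97


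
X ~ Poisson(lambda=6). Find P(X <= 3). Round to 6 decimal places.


P(X<=3) = e^(-6)*6^0/0! + e^(-6)*6^1/1! + e^(-6)*6^2/2! + e^(-6)*6^3/3!
≈ 0.0024787522 + 0.0148725131 + 0.0446175392 + 0.0892350784
= 0.1512038829
≈ 0.151204

0.151204


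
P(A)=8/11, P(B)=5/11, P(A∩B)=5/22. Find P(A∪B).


P(A∪B) = P(A) + P(B) - P(A∩B)
= 8/11 + 5/11 - 5/22 = 21/22

21/22


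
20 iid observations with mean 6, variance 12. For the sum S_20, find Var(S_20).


By independence, Var(S_n) = n*Var(X_1) = 20*12 = 240

240


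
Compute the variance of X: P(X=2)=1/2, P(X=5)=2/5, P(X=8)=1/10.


E[X] = 19/5, E[X^2] = 92/5
Var(X) = E[X^2] - (E[X])^2 = 92/5 - (19/5)^2 = 99/25

99/25


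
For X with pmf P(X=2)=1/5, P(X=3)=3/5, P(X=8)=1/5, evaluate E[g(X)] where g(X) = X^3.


E[X^3] = sum(g(x)*P(x))
= 8*1/5 + 27*3/5 + 512*1/5
= 601/5

601/5


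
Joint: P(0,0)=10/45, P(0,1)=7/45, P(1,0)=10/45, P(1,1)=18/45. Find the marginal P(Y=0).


P(Y=0) = P(0,0)+P(1,0) = 10/45 + 10/45 = 20/45 = 4/9

4/9


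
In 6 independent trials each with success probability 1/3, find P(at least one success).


P(at least one) = 1 - P(none)
P(none) = (1 - 1/3)^6 = (2/3)^6 = 64/729
P(at least one) = 1 - 64/729 = 665/729

665/729


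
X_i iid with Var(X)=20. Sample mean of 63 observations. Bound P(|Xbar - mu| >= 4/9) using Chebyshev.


Var(Xbar) = Var(X)/n = 20/63
Chebyshev: P(|Xbar-mu| >= 4/9) <= Var(Xbar)/(4/9)^2 = (20/63)/(16/81) = 45/28
Bound exceeds 1, so trivial bound: 1

1


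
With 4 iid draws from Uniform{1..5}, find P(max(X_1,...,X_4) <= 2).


P(max <= 2) = P(all X_i <= 2) = (P(X_1 <= 2))^4
= (2/5)^4 = 16/625

16/625


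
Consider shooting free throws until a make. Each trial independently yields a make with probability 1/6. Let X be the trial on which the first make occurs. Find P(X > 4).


P(X > 4) = P(first 4 trials all fail) = (1-p)^4 = (5/6)^4 = 625/1296

625/1296


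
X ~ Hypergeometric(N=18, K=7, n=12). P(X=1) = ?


P(X=1) = C(7,1)*C(11,11) / C(18,12)
= 7*1 / 18564
= 7/18564 = 1/2652

1/2652


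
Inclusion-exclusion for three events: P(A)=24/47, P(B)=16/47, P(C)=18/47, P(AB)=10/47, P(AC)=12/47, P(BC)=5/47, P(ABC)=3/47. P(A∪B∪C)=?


P(A∪B∪C) = P(A)+P(B)+P(C) - P(AB)-P(AC)-P(BC) + P(ABC)
= 24/47+16/47+18/47 - 10/47-12/47-5/47 + 3/47
= 34/47

34/47


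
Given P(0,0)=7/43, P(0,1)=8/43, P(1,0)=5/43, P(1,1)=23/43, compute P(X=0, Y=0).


Read from table: P(X=0, Y=0) = 7/43

7/43


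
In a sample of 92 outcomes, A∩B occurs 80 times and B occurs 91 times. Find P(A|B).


P(A|B) = P(A∩B)/P(B) = (80/92)/(91/92) = 80/91

80/91


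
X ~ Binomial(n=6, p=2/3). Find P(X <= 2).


P(X<=2) = P(X=0) + P(X=1) + P(X=2)
= 1/729 + 4/243 + 20/243
= 73/729

73/729


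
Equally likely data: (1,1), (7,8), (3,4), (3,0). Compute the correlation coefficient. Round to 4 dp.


Cov(X,Y) = 5.8750, Var(X) = 4.7500, Var(Y) = 9.6875
rho = Cov/(sqrt(VarX)*sqrt(VarY)) = 0.8661

0.8661


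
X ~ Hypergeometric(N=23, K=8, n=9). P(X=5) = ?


P(X=5) = C(8,5)*C(15,4) / C(23,9)
= 56*1365 / 817190
= 76440/817190 = 7644/81719

7644/81719


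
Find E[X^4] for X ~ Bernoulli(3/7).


For Bernoulli: X in {0,1}
E[X^4] = 0^4*(1-3/7) + 1^4*3/7 = 3/7

3/7


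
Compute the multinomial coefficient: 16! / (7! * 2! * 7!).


16! = 20922789888000
Denominator: 7!=5040 * 2!=2 * 7!=5040
Coefficient = 20922789888000 / 50803200 = 411840

411840


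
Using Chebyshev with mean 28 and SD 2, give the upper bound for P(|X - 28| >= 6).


k = 6/2 = 3
Chebyshev: P(|X-mu| >= k*sigma) <= 1/k^2 = 1/3^2 = 1/9

1/9


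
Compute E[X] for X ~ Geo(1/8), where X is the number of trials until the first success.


For geometric (trials until first success), E[X] = 1/p = 1/(1/8) = 8

8


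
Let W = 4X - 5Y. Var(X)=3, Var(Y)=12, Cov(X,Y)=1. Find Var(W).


Var(4X - 5Y) = 4^2*Var(X) + (-5)^2*Var(Y) + 2*4*(-5)*Cov(X,Y)
= 16*3 + 25*12 - 40*1
= 48 + 300 - 40 = 308

308


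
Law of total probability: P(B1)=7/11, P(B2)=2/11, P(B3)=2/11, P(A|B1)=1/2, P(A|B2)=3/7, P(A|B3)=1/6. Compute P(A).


P(A) = P(A|B1)P(B1) + P(A|B2)P(B2) + P(A|B3)P(B3)
= 1/2*7/11 + 3/7*2/11 + 1/6*2/11
= 7/22 + 6/77 + 1/33 = 197/462

197/462


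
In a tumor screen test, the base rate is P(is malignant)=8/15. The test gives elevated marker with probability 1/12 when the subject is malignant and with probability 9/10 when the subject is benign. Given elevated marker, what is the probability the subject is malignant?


P(A) = P(A|B)P(B) + P(A|B')P(B') = 1/12*8/15 + 9/10*7/15 = 209/450
P(B|A) = P(A|B)P(B)/P(A) = (2/45)/(209/450) = 20/209

20/209


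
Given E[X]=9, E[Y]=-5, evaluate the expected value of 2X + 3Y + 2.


E[2X + 3Y + 2] = 2*E[X] + 3*E[Y] + 2
= (2)*(9) + (3)*(-5) + (2)
= 18 - 15 + 2 = 5

5


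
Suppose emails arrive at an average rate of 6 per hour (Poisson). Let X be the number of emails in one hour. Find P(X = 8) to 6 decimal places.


P(X=8) = e^(-6) * 6^8 / 8!
≈ 0.002478752177 * 1679616 / 40320
≈ 0.103258

0.103258


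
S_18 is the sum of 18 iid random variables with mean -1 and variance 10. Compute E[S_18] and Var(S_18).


E[S_n] = n*mu = 18*-1 = -18
Var(S_n) = n*sigma^2 = 18*10 = 180

E[S_18]=-18, Var(S_18)=180


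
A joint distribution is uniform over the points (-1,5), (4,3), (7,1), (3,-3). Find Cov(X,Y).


E[X]=13/4, E[Y]=3/2, E[XY]=5/4
Cov(X,Y) = E[XY] - E[X]E[Y] = 5/4 - 13/4*3/2 = -29/8

-29/8


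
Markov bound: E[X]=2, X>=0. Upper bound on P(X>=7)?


Markov: P(X >= a) <= E[X]/a
P(X >= 7) <= 2/7

2/7


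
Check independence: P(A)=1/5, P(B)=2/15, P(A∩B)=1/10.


P(A)*P(B) = 1/5*2/15 = 2/75
P(A∩B) = 1/10 != 2/75, so not independent

No, A and B are not independent


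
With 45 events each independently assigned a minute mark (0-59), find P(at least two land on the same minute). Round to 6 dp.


P(all different) = prod((60-i)/60 for i=0..44) = 0.000000
P(at least one match) = 1 - 0.000000 = 1.000000

1.000000


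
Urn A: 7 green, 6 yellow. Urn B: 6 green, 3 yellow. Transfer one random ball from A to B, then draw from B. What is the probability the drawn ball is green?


P(transfer green) = 7/13; P(transfer yellow) = 6/13
If green transferred: Urn II has 7 green of 10, so P(green|green moved) = 7/10
If yellow transferred: Urn II has 6 green of 10, so P(green|yellow moved) = 3/5
By total probability: P(green) = 7/13*7/10 + 6/13*3/5 = 17/26

17/26


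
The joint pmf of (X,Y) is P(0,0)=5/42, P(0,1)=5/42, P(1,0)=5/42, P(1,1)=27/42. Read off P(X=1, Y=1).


Read from table: P(X=1, Y=1) = 27/42 = 9/14

9/14


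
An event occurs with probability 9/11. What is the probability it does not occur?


P(A') = 1 - P(A) = 1 - 9/11 = 2/11

2/11


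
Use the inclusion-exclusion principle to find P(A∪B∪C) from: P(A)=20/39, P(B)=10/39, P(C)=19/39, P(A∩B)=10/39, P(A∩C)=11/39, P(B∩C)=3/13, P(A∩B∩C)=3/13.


P(A∪B∪C) = P(A)+P(B)+P(C) - P(AB)-P(AC)-P(BC) + P(ABC)
= 20/39+10/39+19/39 - 10/39-11/39-3/13 + 3/13
= 28/39

28/39


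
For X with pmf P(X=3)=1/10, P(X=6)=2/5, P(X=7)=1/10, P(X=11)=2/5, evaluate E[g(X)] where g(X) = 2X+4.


E[2X+4] = sum(g(x)*P(x))
= 10*1/10 + 16*2/5 + 18*1/10 + 26*2/5
= 98/5

98/5


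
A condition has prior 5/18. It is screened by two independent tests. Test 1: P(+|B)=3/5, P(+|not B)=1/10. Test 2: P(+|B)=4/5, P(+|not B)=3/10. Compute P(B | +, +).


After test 1: P(+) = 3/5*5/18 + 1/10*13/18 = 43/180
P(B|+) = (1/6)/(43/180) = 30/43
After test 2 (use post1 as new prior): P(+) = 4/5*30/43 + 3/10*13/43 = 279/430
P(B|+,+) = (24/43)/(279/430) = 80/93

80/93


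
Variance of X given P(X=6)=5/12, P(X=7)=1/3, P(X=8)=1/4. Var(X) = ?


E[X] = 41/6, E[X^2] = 142/3
Var(X) = E[X^2] - (E[X])^2 = 142/3 - (41/6)^2 = 23/36

23/36


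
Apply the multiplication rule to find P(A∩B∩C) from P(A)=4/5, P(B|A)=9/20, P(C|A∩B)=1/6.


P(A∩B∩C) = P(A) * P(B|A) * P(C|A∩B)
= 4/5 * 9/20 * 1/6
= 9/25 * 1/6 = 3/50

3/50


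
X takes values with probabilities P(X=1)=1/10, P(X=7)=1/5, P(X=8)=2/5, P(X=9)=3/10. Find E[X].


E[X] = sum(x * P(x))
= 1*1/10 + 7*1/5 + 8*2/5 + 9*3/10
= 37/5

37/5


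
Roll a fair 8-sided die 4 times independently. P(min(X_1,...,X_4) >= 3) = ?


P(min >= 3) = P(all X_i >= 3) = (P(X_1 >= 3))^4
= (6/8)^4 = (3/4)^4 = 81/256

81/256


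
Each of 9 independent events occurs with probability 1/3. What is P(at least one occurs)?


P(at least one) = 1 - P(none)
P(none) = (1 - 1/3)^9 = (2/3)^9 = 512/19683
P(at least one) = 1 - 512/19683 = 19171/19683

19171/19683


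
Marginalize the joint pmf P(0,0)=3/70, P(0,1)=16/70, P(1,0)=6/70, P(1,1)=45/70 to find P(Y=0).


P(Y=0) = P(0,0)+P(1,0) = 3/70 + 6/70 = 9/70

9/70


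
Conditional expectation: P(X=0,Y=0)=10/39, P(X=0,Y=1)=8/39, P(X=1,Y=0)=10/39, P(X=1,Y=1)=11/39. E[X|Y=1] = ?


P(Y=1) = 19/39
E[X|Y=1] = (0*8 + 1*11)/19 = 11/19

11/19


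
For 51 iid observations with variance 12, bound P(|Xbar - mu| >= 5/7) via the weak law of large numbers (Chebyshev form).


Var(Xbar) = Var(X)/n = 12/51
Chebyshev: P(|Xbar-mu| >= 5/7) <= Var(Xbar)/(5/7)^2 = (4/17)/(25/49) = 196/425

196/425


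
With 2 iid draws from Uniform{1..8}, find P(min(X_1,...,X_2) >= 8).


P(min >= 8) = P(all X_i >= 8) = (P(X_1 >= 8))^2
= (1/8)^2 = 1/64

1/64


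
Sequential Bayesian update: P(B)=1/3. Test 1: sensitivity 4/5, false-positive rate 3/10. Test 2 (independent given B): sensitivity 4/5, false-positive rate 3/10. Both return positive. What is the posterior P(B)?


After test 1: P(+) = 4/5*1/3 + 3/10*2/3 = 7/15
P(B|+) = (4/15)/(7/15) = 4/7
After test 2 (use post1 as new prior): P(+) = 4/5*4/7 + 3/10*3/7 = 41/70
P(B|+,+) = (16/35)/(41/70) = 32/41

32/41


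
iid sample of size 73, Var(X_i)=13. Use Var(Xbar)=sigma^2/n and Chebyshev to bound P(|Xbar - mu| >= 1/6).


Var(Xbar) = Var(X)/n = 13/73
Chebyshev: P(|Xbar-mu| >= 1/6) <= Var(Xbar)/(1/6)^2 = (13/73)/(1/36) = 468/73
Bound exceeds 1, so trivial bound: 1

1


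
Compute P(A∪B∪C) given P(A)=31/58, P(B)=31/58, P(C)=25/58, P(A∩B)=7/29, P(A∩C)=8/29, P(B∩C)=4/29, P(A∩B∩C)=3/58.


P(A∪B∪C) = P(A)+P(B)+P(C) - P(AB)-P(AC)-P(BC) + P(ABC)
= 31/58+31/58+25/58 - 7/29-8/29-4/29 + 3/58
= 26/29

26/29


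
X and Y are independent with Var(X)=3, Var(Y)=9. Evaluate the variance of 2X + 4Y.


Independence => Cov(X,Y)=0
Var(2X + 4Y) = 2^2*Var(X) + 4^2*Var(Y)
= 4*3 + 16*9 = 156

156


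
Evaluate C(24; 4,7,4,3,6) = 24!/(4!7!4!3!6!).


24! = 620448401733239439360000
Denominator: 4!=24 * 7!=5040 * 4!=24 * 3!=6 * 6!=720
Coefficient = 620448401733239439360000 / 12541132800 = 49473074851200

49473074851200


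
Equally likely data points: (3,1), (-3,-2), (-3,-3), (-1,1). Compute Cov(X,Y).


E[X]=-1, E[Y]=-3/4, E[XY]=17/4
Cov(X,Y) = E[XY] - E[X]E[Y] = 17/4 + 1*-3/4 = 7/2

7/2


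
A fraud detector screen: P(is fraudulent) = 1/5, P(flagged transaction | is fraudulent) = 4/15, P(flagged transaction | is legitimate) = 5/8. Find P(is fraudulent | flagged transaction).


P(A) = P(A|B)P(B) + P(A|B')P(B') = 4/15*1/5 + 5/8*4/5 = 83/150
P(B|A) = P(A|B)P(B)/P(A) = (4/75)/(83/150) = 8/83

8/83


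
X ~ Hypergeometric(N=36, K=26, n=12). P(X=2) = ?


P(X=2) = C(26,2)*C(10,10) / C(36,12)
= 325*1 / 1251677700
= 325/1251677700 = 1/3851316

1/3851316


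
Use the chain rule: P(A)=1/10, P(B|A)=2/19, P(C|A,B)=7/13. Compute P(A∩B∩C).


P(A∩B∩C) = P(A) * P(B|A) * P(C|A∩B)
= 1/10 * 2/19 * 7/13
= 1/95 * 7/13 = 7/1235

7/1235


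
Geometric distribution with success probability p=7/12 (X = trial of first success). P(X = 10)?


P(X=10) = (1-p)^9 * p = (5/12)^9 * 7/12
= 1953125/5159780352 * 7/12 = 13671875/61917364224

13671875/61917364224


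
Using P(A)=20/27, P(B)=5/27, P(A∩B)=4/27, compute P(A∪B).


P(A∪B) = P(A) + P(B) - P(A∩B)
= 20/27 + 5/27 - 4/27 = 7/9

7/9


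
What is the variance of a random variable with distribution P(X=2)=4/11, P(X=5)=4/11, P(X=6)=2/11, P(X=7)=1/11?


E[X] = 47/11, E[X^2] = 237/11
Var(X) = E[X^2] - (E[X])^2 = 237/11 - (47/11)^2 = 398/121

398/121


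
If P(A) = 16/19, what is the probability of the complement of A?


P(A') = 1 - P(A) = 1 - 16/19 = 3/19

3/19


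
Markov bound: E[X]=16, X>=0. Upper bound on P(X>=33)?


Markov: P(X >= a) <= E[X]/a
P(X >= 33) <= 16/33

16/33


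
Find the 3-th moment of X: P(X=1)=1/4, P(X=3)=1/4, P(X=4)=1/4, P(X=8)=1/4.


E[X^3] = sum(x^3 * P(x))
= 1*1/4 + 27*1/4 + 64*1/4 + 512*1/4
= 151

151


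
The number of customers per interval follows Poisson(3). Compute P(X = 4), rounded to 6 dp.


P(X=4) = e^(-3) * 3^4 / 4!
≈ 0.04978706837 * 81 / 24
≈ 0.168031

0.168031


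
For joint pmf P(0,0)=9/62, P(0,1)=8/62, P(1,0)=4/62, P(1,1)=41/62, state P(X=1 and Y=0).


Read from table: P(X=1, Y=0) = 4/62 = 2/31

2/31


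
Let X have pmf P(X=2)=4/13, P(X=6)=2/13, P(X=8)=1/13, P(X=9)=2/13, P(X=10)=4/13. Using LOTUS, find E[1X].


E[1X] = sum(g(x)*P(x))
= 2*4/13 + 6*2/13 + 8*1/13 + 9*2/13 + 10*4/13
= 86/13

86/13


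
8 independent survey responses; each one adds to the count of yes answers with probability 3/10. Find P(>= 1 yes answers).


P(at least one) = 1 - P(none)
P(none) = (1 - 3/10)^8 = (7/10)^8 = 5764801/100000000
P(at least one) = 1 - 5764801/100000000 = 94235199/100000000

94235199/100000000


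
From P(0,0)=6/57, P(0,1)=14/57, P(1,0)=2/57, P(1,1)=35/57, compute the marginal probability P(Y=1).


P(Y=1) = P(0,1)+P(1,1) = 14/57 + 35/57 = 49/57

49/57


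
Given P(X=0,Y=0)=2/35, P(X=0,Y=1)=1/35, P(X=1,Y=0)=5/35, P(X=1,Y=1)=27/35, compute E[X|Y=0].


P(Y=0) = 7/35
E[X|Y=0] = (0*2 + 1*5)/7 = 5/7

5/7


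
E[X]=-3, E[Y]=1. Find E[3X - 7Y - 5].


E[3X - 7Y - 5] = 3*E[X] - 7*E[Y] - 5
= (3)*(-3) + (-7)*(1) + (-5)
= -9 - 7 - 5 = -21

-21


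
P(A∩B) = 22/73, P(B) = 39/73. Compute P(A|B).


P(A|B) = P(A∩B)/P(B) = (22/73)/(39/73) = 22/39

22/39


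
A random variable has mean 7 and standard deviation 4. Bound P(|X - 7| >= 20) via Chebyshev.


k = 20/4 = 5
Chebyshev: P(|X-mu| >= k*sigma) <= 1/k^2 = 1/5^2 = 1/25

1/25


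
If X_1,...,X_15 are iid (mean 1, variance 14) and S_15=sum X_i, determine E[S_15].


E[S_n] = n*E[X_1] = 15*1 = 15

15


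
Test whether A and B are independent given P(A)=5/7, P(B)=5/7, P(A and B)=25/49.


P(A)*P(B) = 5/7*5/7 = 25/49
P(A∩B) = 25/49, which equals P(A)P(B), so independent

Yes, A and B are independent


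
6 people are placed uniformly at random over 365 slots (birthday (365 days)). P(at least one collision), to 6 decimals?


P(all different) = prod((365-i)/365 for i=0..5) = 0.959538
P(at least one match) = 1 - 0.959538 = 0.040462

0.040462


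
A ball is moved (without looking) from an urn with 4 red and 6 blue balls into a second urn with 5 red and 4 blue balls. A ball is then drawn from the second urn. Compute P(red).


P(transfer red) = 4/10 = 2/5; P(transfer blue) = 3/5
If red transferred: Urn II has 6 red of 10, so P(red|red moved) = 3/5
If blue transferred: Urn II has 5 red of 10, so P(red|blue moved) = 1/2
By total probability: P(red) = 2/5*3/5 + 3/5*1/2 = 27/50

27/50


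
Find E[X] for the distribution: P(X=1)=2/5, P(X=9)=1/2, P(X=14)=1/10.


E[X] = sum(x * P(x))
= 1*2/5 + 9*1/2 + 14*1/10
= 63/10

63/10


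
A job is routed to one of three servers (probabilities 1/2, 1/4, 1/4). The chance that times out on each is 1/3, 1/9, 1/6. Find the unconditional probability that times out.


P(A) = P(A|B1)P(B1) + P(A|B2)P(B2) + P(A|B3)P(B3)
= 1/3*1/2 + 1/9*1/4 + 1/6*1/4
= 1/6 + 1/36 + 1/24 = 17/72

17/72


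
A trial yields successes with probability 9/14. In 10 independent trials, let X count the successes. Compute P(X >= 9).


P(X>=9) = P(X=9) + P(X=10)
= 9685512225/144627327488 + 3486784401/289254654976
= 22857808851/289254654976

22857808851/289254654976


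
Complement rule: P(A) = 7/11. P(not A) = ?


P(A') = 1 - P(A) = 1 - 7/11 = 4/11

4/11


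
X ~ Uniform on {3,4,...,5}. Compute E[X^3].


E[X^3] = (1/3) * sum(x^3 for x=3..5)
= 216/3 = 72

72


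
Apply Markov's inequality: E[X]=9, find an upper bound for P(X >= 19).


Markov: P(X >= a) <= E[X]/a
P(X >= 19) <= 9/19

9/19


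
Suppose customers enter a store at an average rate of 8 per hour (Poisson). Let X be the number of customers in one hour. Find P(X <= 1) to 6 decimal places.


P(X<=1) = e^(-8)*8^0/0! + e^(-8)*8^1/1!
≈ 0.0003354626 + 0.0026837010
= 0.0030191636
≈ 0.003019

0.003019


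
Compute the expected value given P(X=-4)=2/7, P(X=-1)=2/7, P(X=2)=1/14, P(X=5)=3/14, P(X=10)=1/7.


E[X] = sum(x * P(x))
= -4*2/7 - 1*2/7 + 2*1/14 + 5*3/14 + 10*1/7
= 17/14

17/14


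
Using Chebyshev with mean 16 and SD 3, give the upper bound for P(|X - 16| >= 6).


k = 6/3 = 2
Chebyshev: P(|X-mu| >= k*sigma) <= 1/k^2 = 1/2^2 = 1/4

1/4


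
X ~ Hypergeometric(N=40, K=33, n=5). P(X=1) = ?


P(X=1) = C(33,1)*C(7,4) / C(40,5)
= 33*35 / 658008
= 1155/658008 = 385/219336

385/219336


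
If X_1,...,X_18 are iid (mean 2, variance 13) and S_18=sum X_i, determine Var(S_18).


By independence, Var(S_n) = n*Var(X_1) = 18*13 = 234

234


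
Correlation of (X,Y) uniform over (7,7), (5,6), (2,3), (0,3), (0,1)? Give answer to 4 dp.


Cov(X,Y) = 5.8000, Var(X) = 7.7600, Var(Y) = 4.8000
rho = Cov/(sqrt(VarX)*sqrt(VarY)) = 0.9503

0.9503


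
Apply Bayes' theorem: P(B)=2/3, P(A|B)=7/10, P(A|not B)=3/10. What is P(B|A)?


P(A) = P(A|B)P(B) + P(A|B')P(B') = 7/10*2/3 + 3/10*1/3 = 17/30
P(B|A) = P(A|B)P(B)/P(A) = (7/15)/(17/30) = 14/17

14/17


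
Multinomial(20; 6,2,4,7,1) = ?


20! = 2432902008176640000
Denominator: 6!=720 * 2!=2 * 4!=24 * 7!=5040 * 1!=1
Coefficient = 2432902008176640000 / 174182400 = 13967553600

13967553600


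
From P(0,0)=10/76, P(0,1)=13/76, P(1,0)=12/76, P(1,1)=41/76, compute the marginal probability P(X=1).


P(X=1) = P(1,0)+P(1,1) = 12/76 + 41/76 = 53/76

53/76


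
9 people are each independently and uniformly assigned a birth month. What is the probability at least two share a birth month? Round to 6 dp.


P(all different) = prod((12-i)/12 for i=0..8) = 0.015472
P(at least one match) = 1 - 0.015472 = 0.984528

0.984528


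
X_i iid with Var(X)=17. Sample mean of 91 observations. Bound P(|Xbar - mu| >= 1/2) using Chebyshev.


Var(Xbar) = Var(X)/n = 17/91
Chebyshev: P(|Xbar-mu| >= 1/2) <= Var(Xbar)/(1/2)^2 = (17/91)/(1/4) = 68/91

68/91


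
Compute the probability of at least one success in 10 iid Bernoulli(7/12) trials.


P(at least one) = 1 - P(none)
P(none) = (1 - 7/12)^10 = (5/12)^10 = 9765625/61917364224
P(at least one) = 1 - 9765625/61917364224 = 61907598599/61917364224

61907598599/61917364224


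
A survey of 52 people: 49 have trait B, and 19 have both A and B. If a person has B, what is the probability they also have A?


P(A|B) = P(A∩B)/P(B) = (19/52)/(49/52) = 19/49

19/49


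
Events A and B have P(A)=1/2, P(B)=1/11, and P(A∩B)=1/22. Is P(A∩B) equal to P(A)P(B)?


P(A)*P(B) = 1/2*1/11 = 1/22
P(A∩B) = 1/22, which equals P(A)P(B), so independent

Yes, A and B are independent


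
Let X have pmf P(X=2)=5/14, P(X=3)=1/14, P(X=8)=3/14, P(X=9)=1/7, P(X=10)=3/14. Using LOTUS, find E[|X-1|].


E[|X-1|] = sum(g(x)*P(x))
= 1*5/14 + 2*1/14 + 7*3/14 + 8*1/7 + 9*3/14
= 71/14

71/14


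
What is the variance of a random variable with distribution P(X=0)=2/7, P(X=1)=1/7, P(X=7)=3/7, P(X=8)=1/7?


E[X] = 30/7, E[X^2] = 212/7
Var(X) = E[X^2] - (E[X])^2 = 212/7 - (30/7)^2 = 584/49

584/49


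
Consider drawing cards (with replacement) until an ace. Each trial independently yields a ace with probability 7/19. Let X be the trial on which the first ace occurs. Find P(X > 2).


P(X > 2) = P(first 2 trials all fail) = (1-p)^2 = (12/19)^2 = 144/361

144/361


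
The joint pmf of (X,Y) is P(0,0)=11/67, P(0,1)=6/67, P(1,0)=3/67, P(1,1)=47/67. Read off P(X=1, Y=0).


Read from table: P(X=1, Y=0) = 3/67

3/67


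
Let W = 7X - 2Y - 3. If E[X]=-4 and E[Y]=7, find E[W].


E[7X - 2Y - 3] = 7*E[X] - 2*E[Y] - 3
= (7)*(-4) + (-2)*(7) + (-3)
= -28 - 14 - 3 = -45

-45


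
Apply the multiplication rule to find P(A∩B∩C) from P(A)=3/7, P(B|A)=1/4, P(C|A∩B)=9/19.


P(A∩B∩C) = P(A) * P(B|A) * P(C|A∩B)
= 3/7 * 1/4 * 9/19
= 3/28 * 9/19 = 27/532

27/532


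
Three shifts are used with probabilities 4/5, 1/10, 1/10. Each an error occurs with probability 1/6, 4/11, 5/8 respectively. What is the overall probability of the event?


P(A) = P(A|B1)P(B1) + P(A|B2)P(B2) + P(A|B3)P(B3)
= 1/6*4/5 + 4/11*1/10 + 5/8*1/10
= 2/15 + 2/55 + 1/16 = 613/2640

613/2640


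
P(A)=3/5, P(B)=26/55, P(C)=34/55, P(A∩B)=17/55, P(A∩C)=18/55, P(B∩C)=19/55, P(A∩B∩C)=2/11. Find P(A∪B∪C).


P(A∪B∪C) = P(A)+P(B)+P(C) - P(AB)-P(AC)-P(BC) + P(ABC)
= 3/5+26/55+34/55 - 17/55-18/55-19/55 + 2/11
= 49/55

49/55


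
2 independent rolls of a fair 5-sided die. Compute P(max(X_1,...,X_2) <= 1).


P(max <= 1) = P(all X_i <= 1) = (P(X_1 <= 1))^2
= (1/5)^2 = 1/25

1/25


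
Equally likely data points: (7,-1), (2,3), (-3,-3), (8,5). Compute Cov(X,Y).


E[X]=7/2, E[Y]=1, E[XY]=12
Cov(X,Y) = E[XY] - E[X]E[Y] = 12 - 7/2*1 = 17/2

17/2


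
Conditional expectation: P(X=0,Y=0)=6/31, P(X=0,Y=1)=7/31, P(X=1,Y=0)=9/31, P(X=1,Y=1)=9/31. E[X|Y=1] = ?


P(Y=1) = 16/31
E[X|Y=1] = (0*7 + 1*9)/16 = 9/16

9/16


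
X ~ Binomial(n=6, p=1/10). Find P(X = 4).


P(X=4) = C(6,4) * p^4 * (1-p)^2
= 15 * 1/10000 * 81/100
= 243/200000

243/200000


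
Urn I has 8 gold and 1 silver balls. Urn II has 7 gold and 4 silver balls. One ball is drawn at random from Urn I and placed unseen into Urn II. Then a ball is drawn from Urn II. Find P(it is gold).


P(transfer gold) = 8/9; P(transfer silver) = 1/9
If gold transferred: Urn II has 8 gold of 12, so P(gold|gold moved) = 2/3
If silver transferred: Urn II has 7 gold of 12, so P(gold|silver moved) = 7/12
By total probability: P(gold) = 8/9*2/3 + 1/9*7/12 = 71/108

71/108


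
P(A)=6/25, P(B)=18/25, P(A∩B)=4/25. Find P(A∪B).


P(A∪B) = P(A) + P(B) - P(A∩B)
= 6/25 + 18/25 - 4/25 = 4/5

4/5


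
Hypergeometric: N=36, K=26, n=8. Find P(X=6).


P(X=6) = C(26,6)*C(10,2) / C(36,8)
= 230230*45 / 30260340
= 10360350/30260340 = 10465/30566

10465/30566


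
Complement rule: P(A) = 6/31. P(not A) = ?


P(A') = 1 - P(A) = 1 - 6/31 = 25/31

25/31
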